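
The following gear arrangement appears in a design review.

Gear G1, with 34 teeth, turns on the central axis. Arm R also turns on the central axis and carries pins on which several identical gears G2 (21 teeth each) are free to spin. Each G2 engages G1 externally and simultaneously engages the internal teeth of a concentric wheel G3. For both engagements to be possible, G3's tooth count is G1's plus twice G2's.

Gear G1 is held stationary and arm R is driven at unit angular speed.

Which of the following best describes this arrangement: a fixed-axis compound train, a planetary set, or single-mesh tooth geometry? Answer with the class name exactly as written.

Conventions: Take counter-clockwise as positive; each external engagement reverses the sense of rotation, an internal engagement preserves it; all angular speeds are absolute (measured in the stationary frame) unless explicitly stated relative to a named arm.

class = planetary set [G3 = 34+2·21 = 76; Willis about the carrier]
classification: planetary set

planetary set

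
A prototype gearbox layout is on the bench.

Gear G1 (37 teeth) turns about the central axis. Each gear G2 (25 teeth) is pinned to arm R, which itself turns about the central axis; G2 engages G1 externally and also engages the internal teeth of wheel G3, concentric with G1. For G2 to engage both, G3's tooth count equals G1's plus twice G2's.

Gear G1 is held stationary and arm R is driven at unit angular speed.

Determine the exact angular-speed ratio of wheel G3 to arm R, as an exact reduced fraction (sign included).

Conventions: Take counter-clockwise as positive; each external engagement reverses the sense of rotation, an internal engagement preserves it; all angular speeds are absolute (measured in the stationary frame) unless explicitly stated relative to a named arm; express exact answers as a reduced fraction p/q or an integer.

recognized (axles ride arm R): planetary set, 37/25/87 teeth
ring teeth: 37 + 2·25 = 87
37(ω_sun−ω_arm) = −87(ω_ring−ω_arm),  ω_sun = 0, ω_arm = 1
ω_ring = 1 − (37/87)(0−1) = 124/87
ω_out/ω_in = 124/87

124/87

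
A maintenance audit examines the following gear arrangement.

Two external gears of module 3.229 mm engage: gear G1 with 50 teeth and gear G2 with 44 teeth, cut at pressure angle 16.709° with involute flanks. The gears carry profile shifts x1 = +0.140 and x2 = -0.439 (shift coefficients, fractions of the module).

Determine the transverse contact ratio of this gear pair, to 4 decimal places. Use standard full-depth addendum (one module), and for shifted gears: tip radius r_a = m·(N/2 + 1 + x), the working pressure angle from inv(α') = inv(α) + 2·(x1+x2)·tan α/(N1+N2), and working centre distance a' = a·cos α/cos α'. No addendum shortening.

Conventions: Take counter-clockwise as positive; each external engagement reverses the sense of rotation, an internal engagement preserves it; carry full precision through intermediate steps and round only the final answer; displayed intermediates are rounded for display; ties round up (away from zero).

single-mesh involute tooth geometry (50T engaging 44T at module 3.229)
base radii: r_b1 = 77.316576, r_b2 = 68.038587
tip radii: r_a1 = 84.406060, r_a2 = 72.849469
inv(α') = inv(16.709°) + 2·(+0.140-0.439)·tan α/(50+44) = 0.00664885  ⇒  α' = 15.38765°
a' = a·cos α / cos α' = 151.7630·cos 16.709°/cos 15.38765° = 150.759497
action lengths: √(r_a1²−r_b1²) = 33.860449, √(r_a2²−r_b2²) = 26.034512
base pitch p_b = π·m·cos α = 9.715888
CR = (33.860449 + 26.034512 − 150.759497·sin 15.38765°)/9.715888 = 2.047284
contact ratio ≈ 2.0473

2.0473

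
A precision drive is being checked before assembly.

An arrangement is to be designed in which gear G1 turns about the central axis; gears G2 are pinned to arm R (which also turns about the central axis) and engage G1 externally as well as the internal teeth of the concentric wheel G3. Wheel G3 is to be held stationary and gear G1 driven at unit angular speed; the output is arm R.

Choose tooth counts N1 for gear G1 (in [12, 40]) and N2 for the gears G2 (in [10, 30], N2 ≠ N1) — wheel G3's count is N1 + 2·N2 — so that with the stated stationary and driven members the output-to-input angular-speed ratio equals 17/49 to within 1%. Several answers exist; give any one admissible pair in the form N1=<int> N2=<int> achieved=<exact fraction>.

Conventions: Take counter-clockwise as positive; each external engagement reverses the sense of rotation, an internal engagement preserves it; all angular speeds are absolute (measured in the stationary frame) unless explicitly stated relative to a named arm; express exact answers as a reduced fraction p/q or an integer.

N1=34 N2=15 achieved=17/49

design class (target 17/49): planetary set
Willis with ω_ring = 0: ω_arm/ω_sun = N1/(N1+N3); set equal to 17/49  ⇒  N3/N1 = 1/(17/49) − 1 = 32/17
N3 = N1 + 2·N2  ⇒  N2/N1 = (N3/N1 − 1)/2 = (32/17 − 1)/2 = 15/34
smallest multiple with N1 ≥ 12 and N2 ≥ 10: k = 1  ⇒  N1 = 1·34 = 34, N2 = 1·15 = 15 (N1 ≤ 40, N2 ≤ 30, N2 ≠ N1 ✓), N3 = 34 + 2·15 = 64
check: N1/(N1+N3) with N1 = 34, N3 = 64 gives 17/49; |achieved − target| = 0 ≤ 17/4900 ✓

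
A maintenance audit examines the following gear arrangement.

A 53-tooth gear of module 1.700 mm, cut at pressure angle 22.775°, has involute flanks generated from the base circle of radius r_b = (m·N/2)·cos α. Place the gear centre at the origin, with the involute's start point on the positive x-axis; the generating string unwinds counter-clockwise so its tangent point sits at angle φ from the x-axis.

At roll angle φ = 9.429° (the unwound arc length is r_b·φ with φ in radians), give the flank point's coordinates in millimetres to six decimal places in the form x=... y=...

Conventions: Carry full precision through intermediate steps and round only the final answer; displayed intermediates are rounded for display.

recognized (one wheel, involute flank): single-mesh tooth geometry, m = 1.700, N = 53
pitch radius r_p = m·N/2 = 1.700·53/2 = 45.050000
base radius r_b = r_p·cos α = 45.050000·cos 22.775° = 41.537548
roll angle φ = 9.429° = 0.16456710 rad
x = r_b·(cos φ + φ·sin φ) = 42.096213
y = r_b·(sin φ − φ·cos φ) = 0.061542

x=42.096213 y=0.061542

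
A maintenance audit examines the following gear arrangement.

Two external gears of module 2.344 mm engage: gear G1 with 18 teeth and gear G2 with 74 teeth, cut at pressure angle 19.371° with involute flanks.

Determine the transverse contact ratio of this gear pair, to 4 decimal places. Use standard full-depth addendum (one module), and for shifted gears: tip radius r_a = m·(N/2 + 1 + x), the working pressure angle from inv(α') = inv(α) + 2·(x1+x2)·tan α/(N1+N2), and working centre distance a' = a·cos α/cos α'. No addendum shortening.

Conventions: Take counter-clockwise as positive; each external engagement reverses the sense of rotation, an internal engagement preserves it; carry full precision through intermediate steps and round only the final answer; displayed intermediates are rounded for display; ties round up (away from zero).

1.7026

topology: single-mesh involute geometry — m = 2.344, 18T/74T pair
base radii: r_b1 = 19.901769, r_b2 = 81.818385
tip radii: r_a1 = 23.440000, r_a2 = 89.072000
no profile shift: α' = α, a' = a
action lengths: √(r_a1²−r_b1²) = 12.383585, √(r_a2²−r_b2²) = 35.207571
base pitch p_b = π·m·cos α = 6.947028
CR = (12.383585 + 35.207571 − 107.824000·sin 19.37100°)/6.947028 = 1.702555
contact ratio ≈ 1.7026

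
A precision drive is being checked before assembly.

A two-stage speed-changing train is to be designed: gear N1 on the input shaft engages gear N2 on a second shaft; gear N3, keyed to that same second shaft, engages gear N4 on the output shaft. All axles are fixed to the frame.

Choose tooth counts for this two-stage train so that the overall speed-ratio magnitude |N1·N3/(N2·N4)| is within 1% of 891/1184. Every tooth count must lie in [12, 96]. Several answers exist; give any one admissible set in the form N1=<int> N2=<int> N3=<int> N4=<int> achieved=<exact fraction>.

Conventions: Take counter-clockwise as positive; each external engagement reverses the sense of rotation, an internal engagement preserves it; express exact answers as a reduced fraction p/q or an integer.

N1=27 N2=16 N3=33 N4=74 achieved=891/1184

design class (target 891/1184): fixed-axis compound train
target = 891/1184 in lowest terms: an exact hit needs N1·N3 = k·891 and N2·N4 = k·1184 for one integer k, every count in [12, 96]; additionally prefer no 1:1 stage (N1 ≠ N2, N3 ≠ N4)
k = 1: N1·N3 = 891 = 27·33, N2·N4 = 1184 = 16·74
achieved = 27·33/(16·74) = 891/1184; |achieved − target| = 0 ≤ 891/118400 ✓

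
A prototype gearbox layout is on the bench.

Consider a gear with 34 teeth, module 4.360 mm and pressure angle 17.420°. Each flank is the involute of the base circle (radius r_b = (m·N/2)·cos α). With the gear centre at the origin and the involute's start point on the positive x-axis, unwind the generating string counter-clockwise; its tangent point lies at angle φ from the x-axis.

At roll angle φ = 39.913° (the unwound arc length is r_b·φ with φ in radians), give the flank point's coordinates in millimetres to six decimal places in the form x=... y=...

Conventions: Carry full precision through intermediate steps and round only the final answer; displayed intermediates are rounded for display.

x=85.853559 y=7.588857

single-mesh involute tooth geometry (34T wheel at module 4.360)
pitch radius r_p = m·N/2 = 4.360·34/2 = 74.120000
base radius r_b = r_p·cos α = 74.120000·cos 17.420° = 70.720552
roll angle φ = 39.913° = 0.69661326 rad
x = r_b·(cos φ + φ·sin φ) = 85.853559
y = r_b·(sin φ − φ·cos φ) = 7.588857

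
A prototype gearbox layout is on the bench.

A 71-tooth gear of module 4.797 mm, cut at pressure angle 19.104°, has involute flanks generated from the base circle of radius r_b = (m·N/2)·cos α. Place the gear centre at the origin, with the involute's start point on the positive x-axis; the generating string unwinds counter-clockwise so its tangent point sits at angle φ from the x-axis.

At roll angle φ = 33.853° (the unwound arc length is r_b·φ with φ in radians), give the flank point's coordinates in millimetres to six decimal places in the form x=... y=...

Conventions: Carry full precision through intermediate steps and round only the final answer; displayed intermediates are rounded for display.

topology: single-mesh involute geometry — m = 4.797, N = 71
pitch radius r_p = m·N/2 = 4.797·71/2 = 170.293500
base radius r_b = r_p·cos α = 170.293500·cos 19.104° = 160.914767
roll angle φ = 33.853° = 0.59084631 rad
x = r_b·(cos φ + φ·sin φ) = 186.598175
y = r_b·(sin φ − φ·cos φ) = 10.682198

x=186.598175 y=10.682198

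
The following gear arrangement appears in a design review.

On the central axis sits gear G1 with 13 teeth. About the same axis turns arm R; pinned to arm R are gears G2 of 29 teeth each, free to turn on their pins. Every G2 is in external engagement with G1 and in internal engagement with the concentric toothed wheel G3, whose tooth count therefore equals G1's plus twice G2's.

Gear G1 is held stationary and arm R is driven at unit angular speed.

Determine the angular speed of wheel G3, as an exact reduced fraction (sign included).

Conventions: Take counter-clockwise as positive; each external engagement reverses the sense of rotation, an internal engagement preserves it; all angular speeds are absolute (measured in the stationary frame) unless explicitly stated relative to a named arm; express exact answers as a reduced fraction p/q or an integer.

class = planetary set [G3 = 13+2·29 = 71; Willis about the carrier]
ring teeth: 13 + 2·29 = 71
13(ω_sun−ω_arm) = −71(ω_ring−ω_arm),  ω_sun = 0, ω_arm = 1
ω_ring = 1 − (13/71)(0−1) = 84/71
exact speed ratio = 84/71

84/71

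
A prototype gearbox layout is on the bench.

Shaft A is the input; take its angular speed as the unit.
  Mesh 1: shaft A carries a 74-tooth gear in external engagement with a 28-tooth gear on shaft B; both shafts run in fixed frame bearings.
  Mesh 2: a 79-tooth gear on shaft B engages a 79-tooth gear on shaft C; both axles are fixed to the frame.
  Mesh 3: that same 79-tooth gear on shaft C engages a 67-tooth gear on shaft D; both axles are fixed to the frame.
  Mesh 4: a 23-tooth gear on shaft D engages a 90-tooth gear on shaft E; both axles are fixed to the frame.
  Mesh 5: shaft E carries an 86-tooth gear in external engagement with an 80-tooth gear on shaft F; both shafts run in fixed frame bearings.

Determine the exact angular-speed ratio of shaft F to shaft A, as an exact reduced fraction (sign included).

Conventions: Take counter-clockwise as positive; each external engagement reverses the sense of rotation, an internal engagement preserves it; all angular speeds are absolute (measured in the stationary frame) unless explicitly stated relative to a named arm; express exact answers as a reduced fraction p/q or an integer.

-2890847/3376800

class = fixed-axis compound train [5 meshes; 5 ratios multiply, 5 sense flips]
mesh 1 [74T→28T]: running ratio 37/14, sense −
mesh 2 [79T→79T]: running ratio 37/14, sense +
mesh 3 [79T→67T]: running ratio 2923/938, sense −
mesh 4 [23T→90T]: running ratio 67229/84420, sense +
mesh 5 [86T→80T]: running ratio 2890847/3376800, sense −
ω_out/ω_in = -2890847/3376800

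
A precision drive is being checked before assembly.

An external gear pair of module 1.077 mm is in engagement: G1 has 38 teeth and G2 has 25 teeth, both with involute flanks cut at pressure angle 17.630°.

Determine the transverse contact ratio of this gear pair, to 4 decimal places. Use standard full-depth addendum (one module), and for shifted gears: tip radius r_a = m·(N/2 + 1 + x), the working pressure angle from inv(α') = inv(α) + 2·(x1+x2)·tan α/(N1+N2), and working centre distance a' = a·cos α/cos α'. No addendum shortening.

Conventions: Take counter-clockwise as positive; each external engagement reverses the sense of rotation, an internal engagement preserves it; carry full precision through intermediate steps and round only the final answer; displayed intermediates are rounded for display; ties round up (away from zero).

class = single-mesh tooth geometry [involute pair 38T × 25T, m = 1.077]
base radii: r_b1 = 19.501898, r_b2 = 12.830196
tip radii: r_a1 = 21.540000, r_a2 = 14.539500
no profile shift: α' = α, a' = a
action lengths: √(r_a1²−r_b1²) = 9.145904, √(r_a2²−r_b2²) = 6.839819
base pitch p_b = π·m·cos α = 3.224580
CR = (9.145904 + 6.839819 − 33.925500·sin 17.63000°)/3.224580 = 1.771004
contact ratio ≈ 1.7710

1.7710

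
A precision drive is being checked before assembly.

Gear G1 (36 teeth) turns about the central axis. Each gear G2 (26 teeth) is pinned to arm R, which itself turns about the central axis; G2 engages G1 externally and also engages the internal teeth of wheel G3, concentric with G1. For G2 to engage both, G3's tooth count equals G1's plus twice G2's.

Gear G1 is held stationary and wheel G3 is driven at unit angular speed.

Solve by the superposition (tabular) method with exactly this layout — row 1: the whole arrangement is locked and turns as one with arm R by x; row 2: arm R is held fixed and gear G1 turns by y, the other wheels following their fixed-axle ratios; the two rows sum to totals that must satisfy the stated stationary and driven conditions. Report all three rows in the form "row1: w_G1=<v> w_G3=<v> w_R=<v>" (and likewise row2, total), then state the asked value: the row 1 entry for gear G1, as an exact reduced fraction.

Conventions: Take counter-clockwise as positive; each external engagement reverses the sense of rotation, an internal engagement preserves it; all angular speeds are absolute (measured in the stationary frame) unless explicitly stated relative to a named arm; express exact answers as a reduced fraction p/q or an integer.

row1: w_G1=22/31 w_G3=22/31 w_R=22/31
row2: w_G1=-22/31 w_G3=9/31 w_R=0
total: w_G1=0 w_G3=1 w_R=22/31
asked value: 22/31

recognized (axles ride arm R): planetary set, 36/26/88 teeth
row 1 — lock + rotate with arm: ω_sun = ω_ring = ω_arm = x
row 2: sun turns y, ring = −(36/88)·y, arm 0
boundary: total ω_sun = x + y = 0 and total ω_ring = x − (36/88)·y = 1  ⇒  y = -22/31, x = 22/31
row 2 ring = −(36/88)·(-22/31) = 9/31
totals (row 1 + row 2): sun 22/31 + (-22/31) = 0, ring 22/31 + 9/31 = 1, arm 22/31 + 0 = 22/31
asked cell (row1, sun) = 22/31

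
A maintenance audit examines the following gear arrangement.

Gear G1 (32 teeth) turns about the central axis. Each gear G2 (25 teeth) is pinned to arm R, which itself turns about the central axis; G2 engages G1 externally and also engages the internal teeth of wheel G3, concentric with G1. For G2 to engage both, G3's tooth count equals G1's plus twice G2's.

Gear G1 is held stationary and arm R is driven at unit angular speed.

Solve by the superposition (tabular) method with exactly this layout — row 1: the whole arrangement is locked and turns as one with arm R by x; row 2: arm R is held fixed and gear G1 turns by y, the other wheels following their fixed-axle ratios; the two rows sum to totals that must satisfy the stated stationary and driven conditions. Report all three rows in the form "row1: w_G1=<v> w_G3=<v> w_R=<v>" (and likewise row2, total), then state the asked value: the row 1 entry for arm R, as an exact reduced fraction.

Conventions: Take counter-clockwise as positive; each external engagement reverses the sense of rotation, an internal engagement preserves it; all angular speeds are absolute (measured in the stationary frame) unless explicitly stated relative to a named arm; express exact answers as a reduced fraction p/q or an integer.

class = planetary set [G3 = 32+2·25 = 82; Willis about the carrier]
superposition row 1 [locked train]: every member turns x
row 2 (arm held, sun turns y): ω_ring = −(32/82)·y, ω_arm = 0
boundary: total ω_sun = x + y = 0 and total ω_arm = x = 1  ⇒  y = -1, x = 1
row 2 ring = −(32/82)·(-1) = 16/41
totals (row 1 + row 2): sun 1 + (-1) = 0, ring 1 + 16/41 = 57/41, arm 1 + 0 = 1
asked cell (row1, arm) = 1

row1: w_G1=1 w_G3=1 w_R=1
row2: w_G1=-1 w_G3=16/41 w_R=0
total: w_G1=0 w_G3=57/41 w_R=1
asked value: 1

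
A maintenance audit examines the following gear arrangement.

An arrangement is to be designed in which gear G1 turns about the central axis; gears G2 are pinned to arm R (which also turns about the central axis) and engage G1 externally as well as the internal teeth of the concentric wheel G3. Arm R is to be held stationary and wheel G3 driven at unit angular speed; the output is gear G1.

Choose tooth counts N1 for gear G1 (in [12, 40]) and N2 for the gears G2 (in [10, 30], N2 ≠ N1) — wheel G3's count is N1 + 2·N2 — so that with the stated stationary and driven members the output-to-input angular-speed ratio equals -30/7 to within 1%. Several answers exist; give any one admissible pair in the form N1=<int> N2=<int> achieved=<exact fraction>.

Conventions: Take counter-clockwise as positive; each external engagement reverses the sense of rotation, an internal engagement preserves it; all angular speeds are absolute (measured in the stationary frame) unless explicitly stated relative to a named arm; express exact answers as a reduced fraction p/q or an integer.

class = planetary set [ratio -30/7 wanted; Willis about the carrier]
Willis with ω_arm = 0: ω_sun/ω_ring = −N3/N1; set equal to -30/7  ⇒  N3/N1 = −(-30/7) = 30/7
N3 = N1 + 2·N2  ⇒  N2/N1 = (N3/N1 − 1)/2 = (30/7 − 1)/2 = 23/14
smallest multiple with N1 ≥ 12 and N2 ≥ 10: k = 1  ⇒  N1 = 1·14 = 14, N2 = 1·23 = 23 (N1 ≤ 40, N2 ≤ 30, N2 ≠ N1 ✓), N3 = 14 + 2·23 = 60
check: −N3/N1 with N1 = 14, N3 = 60 gives -30/7; |achieved − target| = 0 ≤ 3/70 ✓

N1=14 N2=23 achieved=-30/7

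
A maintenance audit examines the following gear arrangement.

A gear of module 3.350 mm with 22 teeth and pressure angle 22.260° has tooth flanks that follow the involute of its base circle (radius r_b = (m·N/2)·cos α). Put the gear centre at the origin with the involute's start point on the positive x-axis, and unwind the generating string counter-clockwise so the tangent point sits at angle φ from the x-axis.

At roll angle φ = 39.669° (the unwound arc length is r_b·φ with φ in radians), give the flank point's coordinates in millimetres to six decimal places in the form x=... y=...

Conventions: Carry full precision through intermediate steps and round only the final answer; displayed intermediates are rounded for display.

x=41.323855 y=3.595040

recognized (one wheel, involute flank): single-mesh tooth geometry, m = 3.350, N = 22
pitch radius r_p = m·N/2 = 3.350·22/2 = 36.850000
base radius r_b = r_p·cos α = 36.850000·cos 22.260° = 34.103732
roll angle φ = 39.669° = 0.69235466 rad
x = r_b·(cos φ + φ·sin φ) = 41.323855
y = r_b·(sin φ − φ·cos φ) = 3.595040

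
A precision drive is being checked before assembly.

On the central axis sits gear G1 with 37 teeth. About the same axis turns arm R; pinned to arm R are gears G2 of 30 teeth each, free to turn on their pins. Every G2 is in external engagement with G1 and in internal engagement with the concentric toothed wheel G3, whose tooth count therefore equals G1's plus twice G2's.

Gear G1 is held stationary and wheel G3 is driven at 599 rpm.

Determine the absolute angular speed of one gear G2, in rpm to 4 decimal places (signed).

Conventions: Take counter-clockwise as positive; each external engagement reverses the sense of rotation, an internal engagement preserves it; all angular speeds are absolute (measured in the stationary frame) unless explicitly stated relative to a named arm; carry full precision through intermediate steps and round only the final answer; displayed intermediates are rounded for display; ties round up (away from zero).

topology: planetary set — G1 37T / G2 30T / G3 97T, arm = carrier (Willis)
normalise by the input: solve with ω_ring = 1, then scale by 599 rpm
ring teeth: 37 + 2·30 = 97
37(ω_sun−ω_arm) = −97(ω_ring−ω_arm),  ω_sun = 0, ω_ring = 1
37(0−ω_arm) = −97(1−ω_arm)  ⇒  134·ω_arm = 97  ⇒  ω_arm = 97/134
sun–planet mesh: 37·(0−97/134) = −30·(ω_p−ω_arm)  ⇒  ω_p−ω_arm = 3589/4020
ω_p = 97/134 + 3589/4020 = 97/60
scale: ω_p = 97/60 × 599 rpm = +968.3833 rpm

+968.3833 rpm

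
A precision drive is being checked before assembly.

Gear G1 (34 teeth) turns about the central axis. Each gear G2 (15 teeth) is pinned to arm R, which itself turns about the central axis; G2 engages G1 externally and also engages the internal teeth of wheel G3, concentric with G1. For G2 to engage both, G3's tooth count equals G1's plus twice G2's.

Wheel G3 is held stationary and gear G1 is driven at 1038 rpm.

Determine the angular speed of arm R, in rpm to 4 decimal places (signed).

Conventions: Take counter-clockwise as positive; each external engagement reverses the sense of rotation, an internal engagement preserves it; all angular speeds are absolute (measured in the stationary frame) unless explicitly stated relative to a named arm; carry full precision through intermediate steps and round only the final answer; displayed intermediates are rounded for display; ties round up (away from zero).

+360.1224 rpm

topology: planetary set — G1 34T / G2 15T / G3 64T, arm = carrier (Willis)
normalise by the input: solve with ω_sun = 1, then scale by 1038 rpm
ring teeth: 34 + 2·15 = 64
34(ω_sun−ω_arm) = −64(ω_ring−ω_arm),  ω_ring = 0, ω_sun = 1
34(1−ω_arm) = −64(0−ω_arm)  ⇒  98·ω_arm = 34  ⇒  ω_arm = 17/49
scale: ω_arm = 17/49 × 1038 rpm = +360.1224 rpm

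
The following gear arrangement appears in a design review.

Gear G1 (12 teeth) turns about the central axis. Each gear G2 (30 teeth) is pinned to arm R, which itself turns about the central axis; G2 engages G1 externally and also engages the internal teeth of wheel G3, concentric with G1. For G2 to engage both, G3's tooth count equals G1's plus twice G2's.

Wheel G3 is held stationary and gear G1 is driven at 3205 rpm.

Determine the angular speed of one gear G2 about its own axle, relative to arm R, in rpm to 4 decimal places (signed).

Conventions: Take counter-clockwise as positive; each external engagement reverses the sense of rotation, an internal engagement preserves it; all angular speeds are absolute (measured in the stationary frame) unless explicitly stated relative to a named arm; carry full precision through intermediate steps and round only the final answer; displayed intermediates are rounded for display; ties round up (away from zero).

planetary set (12T centre, 30T on arm, 72T internal) — Willis relation
normalise by the input: solve with ω_sun = 1, then scale by 3205 rpm
ring teeth: 12 + 2·30 = 72
12(ω_sun−ω_arm) = −72(ω_ring−ω_arm),  ω_ring = 0, ω_sun = 1
12(1−ω_arm) = −72(0−ω_arm)  ⇒  84·ω_arm = 12  ⇒  ω_arm = 1/7
sun–planet mesh: 12·(1−1/7) = −30·(ω_p−ω_arm)  ⇒  ω_p−ω_arm = -12/35
scale: ω_p−ω_arm = -12/35 × 3205 rpm = -1098.8571 rpm

-1098.8571 rpm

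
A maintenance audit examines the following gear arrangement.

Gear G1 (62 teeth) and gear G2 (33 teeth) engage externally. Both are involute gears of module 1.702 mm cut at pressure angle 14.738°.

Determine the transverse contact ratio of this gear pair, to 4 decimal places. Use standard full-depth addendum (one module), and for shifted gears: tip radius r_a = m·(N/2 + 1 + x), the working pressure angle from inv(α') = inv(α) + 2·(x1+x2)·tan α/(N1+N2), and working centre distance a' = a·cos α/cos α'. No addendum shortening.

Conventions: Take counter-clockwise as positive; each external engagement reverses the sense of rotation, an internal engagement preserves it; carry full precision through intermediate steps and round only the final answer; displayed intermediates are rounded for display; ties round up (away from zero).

2.0702

topology: single-mesh involute geometry — m = 1.702, 62T/33T pair
base radii: r_b1 = 51.026090, r_b2 = 27.159048
tip radii: r_a1 = 54.464000, r_a2 = 29.785000
no profile shift: α' = α, a' = a
action lengths: √(r_a1²−r_b1²) = 19.043776, √(r_a2²−r_b2²) = 12.228342
base pitch p_b = π·m·cos α = 5.171071
CR = (19.043776 + 12.228342 − 80.845000·sin 14.73800°)/5.171071 = 2.070209
contact ratio ≈ 2.0702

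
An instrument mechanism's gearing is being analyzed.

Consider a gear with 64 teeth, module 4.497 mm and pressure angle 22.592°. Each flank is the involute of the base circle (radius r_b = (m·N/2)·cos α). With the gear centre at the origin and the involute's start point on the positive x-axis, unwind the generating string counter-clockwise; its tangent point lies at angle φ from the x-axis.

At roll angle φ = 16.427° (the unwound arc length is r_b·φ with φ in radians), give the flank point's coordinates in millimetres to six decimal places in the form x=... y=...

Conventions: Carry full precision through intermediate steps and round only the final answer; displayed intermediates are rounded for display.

single-mesh involute tooth geometry (64T wheel at module 4.497)
pitch radius r_p = m·N/2 = 4.497·64/2 = 143.904000
base radius r_b = r_p·cos α = 143.904000·cos 22.592° = 132.861363
roll angle φ = 16.427° = 0.28670524 rad
x = r_b·(cos φ + φ·sin φ) = 138.210255
y = r_b·(sin φ − φ·cos φ) = 1.035167

x=138.210255 y=1.035167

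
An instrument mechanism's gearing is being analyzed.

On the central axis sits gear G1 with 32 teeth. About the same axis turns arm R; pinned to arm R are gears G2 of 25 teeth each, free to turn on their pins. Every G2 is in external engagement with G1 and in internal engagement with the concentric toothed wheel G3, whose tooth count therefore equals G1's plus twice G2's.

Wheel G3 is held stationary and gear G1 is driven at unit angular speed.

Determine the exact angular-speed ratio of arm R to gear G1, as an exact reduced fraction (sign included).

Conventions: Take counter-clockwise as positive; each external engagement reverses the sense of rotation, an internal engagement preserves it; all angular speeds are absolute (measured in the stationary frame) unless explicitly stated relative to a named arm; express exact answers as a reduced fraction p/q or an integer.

16/57

recognized (axles ride arm R): planetary set, 32/25/82 teeth
ring teeth: 32 + 2·25 = 82
32(ω_sun−ω_arm) = −82(ω_ring−ω_arm),  ω_ring = 0, ω_sun = 1
32(1−ω_arm) = −82(0−ω_arm)  ⇒  114·ω_arm = 32  ⇒  ω_arm = 16/57
ω_out/ω_in = 16/57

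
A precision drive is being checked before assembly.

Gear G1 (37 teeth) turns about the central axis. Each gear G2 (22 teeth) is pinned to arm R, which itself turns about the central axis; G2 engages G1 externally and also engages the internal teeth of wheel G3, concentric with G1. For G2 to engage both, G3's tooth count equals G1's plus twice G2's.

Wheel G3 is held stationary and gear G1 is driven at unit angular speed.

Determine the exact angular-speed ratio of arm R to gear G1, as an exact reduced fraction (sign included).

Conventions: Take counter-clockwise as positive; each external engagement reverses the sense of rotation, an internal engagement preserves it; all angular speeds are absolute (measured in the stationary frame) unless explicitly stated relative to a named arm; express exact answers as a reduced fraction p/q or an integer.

topology: planetary set — G1 37T / G2 22T / G3 81T, arm = carrier (Willis)
ring teeth: 37 + 2·22 = 81
37(ω_sun−ω_arm) = −81(ω_ring−ω_arm),  ω_ring = 0, ω_sun = 1
37(1−ω_arm) = −81(0−ω_arm)  ⇒  118·ω_arm = 37  ⇒  ω_arm = 37/118
ω_out/ω_in = 37/118

37/118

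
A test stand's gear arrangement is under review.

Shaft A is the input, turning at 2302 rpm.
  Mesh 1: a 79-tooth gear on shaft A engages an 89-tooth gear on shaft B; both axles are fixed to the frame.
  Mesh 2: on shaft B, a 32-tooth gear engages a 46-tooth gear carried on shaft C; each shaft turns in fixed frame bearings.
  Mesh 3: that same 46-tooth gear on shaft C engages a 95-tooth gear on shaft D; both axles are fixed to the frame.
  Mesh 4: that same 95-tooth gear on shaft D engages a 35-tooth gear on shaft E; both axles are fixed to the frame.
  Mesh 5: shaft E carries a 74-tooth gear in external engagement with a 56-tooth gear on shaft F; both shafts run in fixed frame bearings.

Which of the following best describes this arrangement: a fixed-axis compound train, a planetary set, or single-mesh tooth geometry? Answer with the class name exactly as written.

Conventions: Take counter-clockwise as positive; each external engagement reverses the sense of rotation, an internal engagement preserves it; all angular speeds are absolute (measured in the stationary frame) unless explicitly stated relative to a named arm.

fixed-axis compound train

class = fixed-axis compound train [5 meshes; 5 ratios multiply, 5 sense flips]
classification: fixed-axis compound train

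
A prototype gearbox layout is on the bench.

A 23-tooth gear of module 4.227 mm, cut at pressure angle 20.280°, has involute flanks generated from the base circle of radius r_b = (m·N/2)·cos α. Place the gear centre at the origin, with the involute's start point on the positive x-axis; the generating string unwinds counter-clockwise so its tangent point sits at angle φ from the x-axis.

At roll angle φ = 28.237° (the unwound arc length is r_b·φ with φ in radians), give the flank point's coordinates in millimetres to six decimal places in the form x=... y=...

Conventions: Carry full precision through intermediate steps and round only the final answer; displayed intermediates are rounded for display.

x=50.802735 y=1.775493

class = single-mesh tooth geometry [base-circle involute, m = 4.227, 23T]
pitch radius r_p = m·N/2 = 4.227·23/2 = 48.610500
base radius r_b = r_p·cos α = 48.610500·cos 20.280° = 45.597134
roll angle φ = 28.237° = 0.49282862 rad
x = r_b·(cos φ + φ·sin φ) = 50.802735
y = r_b·(sin φ − φ·cos φ) = 1.775493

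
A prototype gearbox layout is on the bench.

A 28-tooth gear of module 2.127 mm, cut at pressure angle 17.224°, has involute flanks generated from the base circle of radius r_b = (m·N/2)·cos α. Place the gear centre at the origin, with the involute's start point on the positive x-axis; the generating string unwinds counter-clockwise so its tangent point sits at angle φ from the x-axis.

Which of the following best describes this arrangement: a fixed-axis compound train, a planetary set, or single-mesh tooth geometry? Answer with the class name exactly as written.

class = single-mesh tooth geometry [base-circle involute, m = 2.127, 28T]
classification: single-mesh tooth geometry

single-mesh tooth geometry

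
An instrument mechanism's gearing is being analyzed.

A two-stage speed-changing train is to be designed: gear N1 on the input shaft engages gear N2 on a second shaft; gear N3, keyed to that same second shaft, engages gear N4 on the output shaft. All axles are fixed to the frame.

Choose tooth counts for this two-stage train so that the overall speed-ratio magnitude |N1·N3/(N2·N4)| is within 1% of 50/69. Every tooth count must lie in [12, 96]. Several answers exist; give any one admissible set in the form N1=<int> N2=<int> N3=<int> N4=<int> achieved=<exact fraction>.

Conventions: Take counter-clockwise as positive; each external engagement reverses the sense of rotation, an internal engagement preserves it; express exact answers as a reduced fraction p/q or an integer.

N1=12 N2=18 N3=25 N4=23 achieved=50/69

class = fixed-axis compound train [2-stage, 50/69 wanted]
target = 50/69 in lowest terms: an exact hit needs N1·N3 = k·50 and N2·N4 = k·69 for one integer k, every count in [12, 96]; additionally prefer no 1:1 stage (N1 ≠ N2, N3 ≠ N4)
k = 1…5: no 1:1-free in-range split of k·50 and k·69 into factor pairs; take k = 6
k = 6: N1·N3 = 300 = 12·25, N2·N4 = 414 = 18·23
achieved = 12·25/(18·23) = 50/69; |achieved − target| = 0 ≤ 1/138 ✓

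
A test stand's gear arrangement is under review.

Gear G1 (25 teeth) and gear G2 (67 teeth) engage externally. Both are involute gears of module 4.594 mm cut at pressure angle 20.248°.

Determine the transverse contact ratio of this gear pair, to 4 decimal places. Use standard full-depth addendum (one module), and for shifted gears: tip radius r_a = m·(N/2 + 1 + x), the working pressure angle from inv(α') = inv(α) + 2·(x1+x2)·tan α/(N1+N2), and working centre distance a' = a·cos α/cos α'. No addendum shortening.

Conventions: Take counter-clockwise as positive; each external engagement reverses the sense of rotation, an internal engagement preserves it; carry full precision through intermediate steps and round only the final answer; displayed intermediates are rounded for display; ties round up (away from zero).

1.6945

single-mesh involute tooth geometry (25T engaging 67T at module 4.594)
base radii: r_b1 = 53.876331, r_b2 = 144.388568
tip radii: r_a1 = 62.019000, r_a2 = 158.493000
no profile shift: α' = α, a' = a
action lengths: √(r_a1²−r_b1²) = 30.719656, √(r_a2²−r_b2²) = 65.360329
base pitch p_b = π·m·cos α = 13.540599
CR = (30.719656 + 65.360329 − 211.324000·sin 20.24800°)/13.540599 = 1.694465
contact ratio ≈ 1.6945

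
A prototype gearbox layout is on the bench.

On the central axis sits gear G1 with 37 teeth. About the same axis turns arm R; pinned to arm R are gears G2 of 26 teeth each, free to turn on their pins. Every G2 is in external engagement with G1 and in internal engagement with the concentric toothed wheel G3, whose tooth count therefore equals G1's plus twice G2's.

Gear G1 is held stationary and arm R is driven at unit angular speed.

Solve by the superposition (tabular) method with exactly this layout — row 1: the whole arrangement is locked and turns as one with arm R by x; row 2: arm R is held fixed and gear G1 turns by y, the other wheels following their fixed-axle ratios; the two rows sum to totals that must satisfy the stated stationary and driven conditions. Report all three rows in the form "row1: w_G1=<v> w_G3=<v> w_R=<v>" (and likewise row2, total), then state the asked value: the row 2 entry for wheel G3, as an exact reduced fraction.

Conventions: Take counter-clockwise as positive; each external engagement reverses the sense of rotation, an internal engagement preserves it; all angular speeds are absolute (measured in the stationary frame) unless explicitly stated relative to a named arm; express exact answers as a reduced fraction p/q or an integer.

recognized (axles ride arm R): planetary set, 37/26/89 teeth
row 1: whole set turns with the arm by x
superposition row 2 [arm held]: sun y, ring −(37/89)·y, arm 0
boundary: total ω_sun = x + y = 0 and total ω_arm = x = 1  ⇒  y = -1, x = 1
row 2 ring = −(37/89)·(-1) = 37/89
totals (row 1 + row 2): sun 1 + (-1) = 0, ring 1 + 37/89 = 126/89, arm 1 + 0 = 1
asked cell (row2, ring) = 37/89

row1: w_G1=1 w_G3=1 w_R=1
row2: w_G1=-1 w_G3=37/89 w_R=0
total: w_G1=0 w_G3=126/89 w_R=1
asked value: 37/89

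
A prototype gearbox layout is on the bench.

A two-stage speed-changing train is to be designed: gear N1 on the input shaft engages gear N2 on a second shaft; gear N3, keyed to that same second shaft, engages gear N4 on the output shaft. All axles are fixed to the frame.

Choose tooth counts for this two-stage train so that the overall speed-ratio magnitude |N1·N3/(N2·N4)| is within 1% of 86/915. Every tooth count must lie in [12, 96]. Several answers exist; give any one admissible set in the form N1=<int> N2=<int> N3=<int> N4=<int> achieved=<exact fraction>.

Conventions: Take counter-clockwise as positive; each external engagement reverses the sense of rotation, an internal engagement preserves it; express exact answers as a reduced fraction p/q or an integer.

N1=12 N2=61 N3=43 N4=90 achieved=86/915

class = fixed-axis compound train [2-stage, 86/915 wanted]
target = 86/915 in lowest terms: an exact hit needs N1·N3 = k·86 and N2·N4 = k·915 for one integer k, every count in [12, 96]; additionally prefer no 1:1 stage (N1 ≠ N2, N3 ≠ N4)
k = 1…5: no 1:1-free in-range split of k·86 and k·915 into factor pairs; take k = 6
k = 6: N1·N3 = 516 = 12·43, N2·N4 = 5490 = 61·90
achieved = 12·43/(61·90) = 86/915; |achieved − target| = 0 ≤ 43/45750 ✓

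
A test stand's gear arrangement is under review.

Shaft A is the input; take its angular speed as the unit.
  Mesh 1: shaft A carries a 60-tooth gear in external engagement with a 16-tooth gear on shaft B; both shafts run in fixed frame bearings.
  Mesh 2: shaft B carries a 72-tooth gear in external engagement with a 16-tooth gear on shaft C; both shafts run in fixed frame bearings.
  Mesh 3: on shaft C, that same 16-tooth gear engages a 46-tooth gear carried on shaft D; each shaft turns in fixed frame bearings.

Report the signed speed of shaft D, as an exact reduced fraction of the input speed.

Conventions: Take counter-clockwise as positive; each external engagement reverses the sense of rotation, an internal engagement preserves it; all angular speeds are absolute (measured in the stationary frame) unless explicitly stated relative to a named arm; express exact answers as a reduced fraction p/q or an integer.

-135/23

3-mesh fixed-axis compound train (all bearings frame-fixed)
mesh 1 [60T→16T]: |ω|/ω_in = 1×60/16 = 15/4, sense flips to −
mesh 2 [72T→16T]: |ω|/ω_in = (15/4)×72/16 = 135/8, sense flips to +
mesh 3 [16T→46T]: |ω|/ω_in = (135/8)×16/46 = 135/23, sense flips to −
signed output speed (× input speed) = -135/23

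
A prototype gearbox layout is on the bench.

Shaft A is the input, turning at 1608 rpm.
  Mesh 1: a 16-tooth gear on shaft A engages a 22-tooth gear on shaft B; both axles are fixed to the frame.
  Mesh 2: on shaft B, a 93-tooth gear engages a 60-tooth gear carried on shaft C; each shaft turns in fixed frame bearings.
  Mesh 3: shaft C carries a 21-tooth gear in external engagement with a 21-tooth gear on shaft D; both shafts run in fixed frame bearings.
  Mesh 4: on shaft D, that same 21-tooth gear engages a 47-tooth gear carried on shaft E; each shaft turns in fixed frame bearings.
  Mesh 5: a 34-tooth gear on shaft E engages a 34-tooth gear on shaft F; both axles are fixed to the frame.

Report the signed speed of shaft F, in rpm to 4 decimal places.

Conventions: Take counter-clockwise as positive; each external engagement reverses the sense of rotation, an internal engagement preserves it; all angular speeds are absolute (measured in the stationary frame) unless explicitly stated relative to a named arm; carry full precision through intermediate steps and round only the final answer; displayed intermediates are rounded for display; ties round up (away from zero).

-809.9095 rpm

recognized (6 fixed axles, 5 meshes): fixed-axis compound train
mesh 1 [16T→22T]: ω = 1608.0000×16/22 = 1169.4545 rpm, sense flips to −
mesh 2 [93T→60T]: ω = 1169.4545×93/60 = 1812.6545 rpm, sense flips to +
mesh 3 [21T→21T]: ω = 1812.6545×21/21 = 1812.6545 rpm, sense flips to −
mesh 4 [21T→47T]: ω = 1812.6545×21/47 = 809.9095 rpm, sense flips to +
mesh 5 [34T→34T]: ω = 809.9095×34/34 = 809.9095 rpm, sense flips to −
signed output speed = -809.9095 rpm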